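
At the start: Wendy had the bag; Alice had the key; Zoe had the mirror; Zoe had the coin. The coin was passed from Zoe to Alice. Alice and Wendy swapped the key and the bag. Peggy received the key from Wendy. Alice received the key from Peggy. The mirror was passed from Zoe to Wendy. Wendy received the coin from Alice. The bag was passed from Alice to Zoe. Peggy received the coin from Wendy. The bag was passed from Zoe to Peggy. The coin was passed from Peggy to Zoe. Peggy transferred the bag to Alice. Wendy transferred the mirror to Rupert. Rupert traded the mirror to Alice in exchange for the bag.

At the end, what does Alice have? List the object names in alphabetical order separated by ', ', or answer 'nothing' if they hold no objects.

Tracking all object holders:
Start: bag:Wendy, key:Alice, mirror:Zoe, coin:Zoe
Event 1 (give coin: Zoe -> Alice). State: bag:Wendy, key:Alice, mirror:Zoe, coin:Alice
Event 2 (swap key<->bag: now key:Wendy, bag:Alice). State: bag:Alice, key:Wendy, mirror:Zoe, coin:Alice
Event 3 (give key: Wendy -> Peggy). State: bag:Alice, key:Peggy, mirror:Zoe, coin:Alice
Event 4 (give key: Peggy -> Alice). State: bag:Alice, key:Alice, mirror:Zoe, coin:Alice
Event 5 (give mirror: Zoe -> Wendy). State: bag:Alice, key:Alice, mirror:Wendy, coin:Alice
Event 6 (give coin: Alice -> Wendy). State: bag:Alice, key:Alice, mirror:Wendy, coin:Wendy
Event 7 (give bag: Alice -> Zoe). State: bag:Zoe, key:Alice, mirror:Wendy, coin:Wendy
Event 8 (give coin: Wendy -> Peggy). State: bag:Zoe, key:Alice, mirror:Wendy, coin:Peggy
Event 9 (give bag: Zoe -> Peggy). State: bag:Peggy, key:Alice, mirror:Wendy, coin:Peggy
Event 10 (give coin: Peggy -> Zoe). State: bag:Peggy, key:Alice, mirror:Wendy, coin:Zoe
Event 11 (give bag: Peggy -> Alice). State: bag:Alice, key:Alice, mirror:Wendy, coin:Zoe
Event 12 (give mirror: Wendy -> Rupert). State: bag:Alice, key:Alice, mirror:Rupert, coin:Zoe
Event 13 (swap mirror<->bag: now mirror:Alice, bag:Rupert). State: bag:Rupert, key:Alice, mirror:Alice, coin:Zoe

Final state: bag:Rupert, key:Alice, mirror:Alice, coin:Zoe
Alice holds: key, mirror.

Answer: key, mirror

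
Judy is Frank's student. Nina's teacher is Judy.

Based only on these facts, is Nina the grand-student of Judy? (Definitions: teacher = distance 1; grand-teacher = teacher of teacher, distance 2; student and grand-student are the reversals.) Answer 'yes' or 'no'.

Reconstructing the teacher chain from the given facts:
  Frank -> Judy -> Nina
(each arrow means 'teacher of the next')
Positions in the chain (0 = top):
  position of Frank: 0
  position of Judy: 1
  position of Nina: 2

Nina is at position 2, Judy is at position 1; signed distance (j - i) = -1.
'grand-student' requires j - i = -2. Actual distance is -1, so the relation does NOT hold.

Answer: no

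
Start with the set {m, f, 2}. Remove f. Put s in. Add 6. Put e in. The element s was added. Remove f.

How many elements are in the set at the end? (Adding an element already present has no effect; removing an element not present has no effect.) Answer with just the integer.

Answer: 5

Derivation:
Tracking the set through each operation:
Start: {2, f, m}
Event 1 (remove f): removed. Set: {2, m}
Event 2 (add s): added. Set: {2, m, s}
Event 3 (add 6): added. Set: {2, 6, m, s}
Event 4 (add e): added. Set: {2, 6, e, m, s}
Event 5 (add s): already present, no change. Set: {2, 6, e, m, s}
Event 6 (remove f): not present, no change. Set: {2, 6, e, m, s}

Final set: {2, 6, e, m, s} (size 5)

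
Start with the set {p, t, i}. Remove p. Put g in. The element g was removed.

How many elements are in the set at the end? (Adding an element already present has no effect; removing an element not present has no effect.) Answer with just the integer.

Answer: 2

Derivation:
Tracking the set through each operation:
Start: {i, p, t}
Event 1 (remove p): removed. Set: {i, t}
Event 2 (add g): added. Set: {g, i, t}
Event 3 (remove g): removed. Set: {i, t}

Final set: {i, t} (size 2)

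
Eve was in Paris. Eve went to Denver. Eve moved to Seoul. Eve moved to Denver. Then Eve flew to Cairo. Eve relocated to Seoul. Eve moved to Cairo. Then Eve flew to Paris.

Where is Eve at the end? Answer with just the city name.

Tracking Eve's location:
Start: Eve is in Paris.
After move 1: Paris -> Denver. Eve is in Denver.
After move 2: Denver -> Seoul. Eve is in Seoul.
After move 3: Seoul -> Denver. Eve is in Denver.
After move 4: Denver -> Cairo. Eve is in Cairo.
After move 5: Cairo -> Seoul. Eve is in Seoul.
After move 6: Seoul -> Cairo. Eve is in Cairo.
After move 7: Cairo -> Paris. Eve is in Paris.

Answer: Paris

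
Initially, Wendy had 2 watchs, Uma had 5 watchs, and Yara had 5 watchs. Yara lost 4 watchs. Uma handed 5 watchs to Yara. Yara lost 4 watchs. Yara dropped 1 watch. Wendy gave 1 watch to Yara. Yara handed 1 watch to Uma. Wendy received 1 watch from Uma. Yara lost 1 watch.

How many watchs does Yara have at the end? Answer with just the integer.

Answer: 0

Derivation:
Tracking counts step by step:
Start: Wendy=2, Uma=5, Yara=5
Event 1 (Yara -4): Yara: 5 -> 1. State: Wendy=2, Uma=5, Yara=1
Event 2 (Uma -> Yara, 5): Uma: 5 -> 0, Yara: 1 -> 6. State: Wendy=2, Uma=0, Yara=6
Event 3 (Yara -4): Yara: 6 -> 2. State: Wendy=2, Uma=0, Yara=2
Event 4 (Yara -1): Yara: 2 -> 1. State: Wendy=2, Uma=0, Yara=1
Event 5 (Wendy -> Yara, 1): Wendy: 2 -> 1, Yara: 1 -> 2. State: Wendy=1, Uma=0, Yara=2
Event 6 (Yara -> Uma, 1): Yara: 2 -> 1, Uma: 0 -> 1. State: Wendy=1, Uma=1, Yara=1
Event 7 (Uma -> Wendy, 1): Uma: 1 -> 0, Wendy: 1 -> 2. State: Wendy=2, Uma=0, Yara=1
Event 8 (Yara -1): Yara: 1 -> 0. State: Wendy=2, Uma=0, Yara=0

Yara's final count: 0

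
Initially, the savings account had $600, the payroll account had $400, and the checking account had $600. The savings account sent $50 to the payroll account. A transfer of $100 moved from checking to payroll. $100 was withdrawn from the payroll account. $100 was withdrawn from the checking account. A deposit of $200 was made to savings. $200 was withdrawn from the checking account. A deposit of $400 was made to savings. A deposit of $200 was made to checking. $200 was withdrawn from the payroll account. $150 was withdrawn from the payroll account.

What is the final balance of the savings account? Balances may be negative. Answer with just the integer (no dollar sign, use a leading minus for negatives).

Answer: 1150

Derivation:
Tracking account balances step by step:
Start: savings=600, payroll=400, checking=600
Event 1 (transfer 50 savings -> payroll): savings: 600 - 50 = 550, payroll: 400 + 50 = 450. Balances: savings=550, payroll=450, checking=600
Event 2 (transfer 100 checking -> payroll): checking: 600 - 100 = 500, payroll: 450 + 100 = 550. Balances: savings=550, payroll=550, checking=500
Event 3 (withdraw 100 from payroll): payroll: 550 - 100 = 450. Balances: savings=550, payroll=450, checking=500
Event 4 (withdraw 100 from checking): checking: 500 - 100 = 400. Balances: savings=550, payroll=450, checking=400
Event 5 (deposit 200 to savings): savings: 550 + 200 = 750. Balances: savings=750, payroll=450, checking=400
Event 6 (withdraw 200 from checking): checking: 400 - 200 = 200. Balances: savings=750, payroll=450, checking=200
Event 7 (deposit 400 to savings): savings: 750 + 400 = 1150. Balances: savings=1150, payroll=450, checking=200
Event 8 (deposit 200 to checking): checking: 200 + 200 = 400. Balances: savings=1150, payroll=450, checking=400
Event 9 (withdraw 200 from payroll): payroll: 450 - 200 = 250. Balances: savings=1150, payroll=250, checking=400
Event 10 (withdraw 150 from payroll): payroll: 250 - 150 = 100. Balances: savings=1150, payroll=100, checking=400

Final balance of savings: 1150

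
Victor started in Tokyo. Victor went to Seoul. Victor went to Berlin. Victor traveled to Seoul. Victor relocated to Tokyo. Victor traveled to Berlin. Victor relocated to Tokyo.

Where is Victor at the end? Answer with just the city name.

Answer: Tokyo

Derivation:
Tracking Victor's location:
Start: Victor is in Tokyo.
After move 1: Tokyo -> Seoul. Victor is in Seoul.
After move 2: Seoul -> Berlin. Victor is in Berlin.
After move 3: Berlin -> Seoul. Victor is in Seoul.
After move 4: Seoul -> Tokyo. Victor is in Tokyo.
After move 5: Tokyo -> Berlin. Victor is in Berlin.
After move 6: Berlin -> Tokyo. Victor is in Tokyo.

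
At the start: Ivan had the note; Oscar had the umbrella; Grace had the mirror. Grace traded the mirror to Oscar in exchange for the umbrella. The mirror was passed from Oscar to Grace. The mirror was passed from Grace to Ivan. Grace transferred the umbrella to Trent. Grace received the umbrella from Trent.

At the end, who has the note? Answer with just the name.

Tracking all object holders:
Start: note:Ivan, umbrella:Oscar, mirror:Grace
Event 1 (swap mirror<->umbrella: now mirror:Oscar, umbrella:Grace). State: note:Ivan, umbrella:Grace, mirror:Oscar
Event 2 (give mirror: Oscar -> Grace). State: note:Ivan, umbrella:Grace, mirror:Grace
Event 3 (give mirror: Grace -> Ivan). State: note:Ivan, umbrella:Grace, mirror:Ivan
Event 4 (give umbrella: Grace -> Trent). State: note:Ivan, umbrella:Trent, mirror:Ivan
Event 5 (give umbrella: Trent -> Grace). State: note:Ivan, umbrella:Grace, mirror:Ivan

Final state: note:Ivan, umbrella:Grace, mirror:Ivan
The note is held by Ivan.

Answer: Ivan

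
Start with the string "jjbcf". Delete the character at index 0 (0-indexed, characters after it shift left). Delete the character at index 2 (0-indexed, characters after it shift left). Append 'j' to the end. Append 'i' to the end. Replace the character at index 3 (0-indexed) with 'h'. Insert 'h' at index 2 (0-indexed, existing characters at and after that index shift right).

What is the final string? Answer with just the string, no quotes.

Applying each edit step by step:
Start: "jjbcf"
Op 1 (delete idx 0 = 'j'): "jjbcf" -> "jbcf"
Op 2 (delete idx 2 = 'c'): "jbcf" -> "jbf"
Op 3 (append 'j'): "jbf" -> "jbfj"
Op 4 (append 'i'): "jbfj" -> "jbfji"
Op 5 (replace idx 3: 'j' -> 'h'): "jbfji" -> "jbfhi"
Op 6 (insert 'h' at idx 2): "jbfhi" -> "jbhfhi"

Answer: jbhfhi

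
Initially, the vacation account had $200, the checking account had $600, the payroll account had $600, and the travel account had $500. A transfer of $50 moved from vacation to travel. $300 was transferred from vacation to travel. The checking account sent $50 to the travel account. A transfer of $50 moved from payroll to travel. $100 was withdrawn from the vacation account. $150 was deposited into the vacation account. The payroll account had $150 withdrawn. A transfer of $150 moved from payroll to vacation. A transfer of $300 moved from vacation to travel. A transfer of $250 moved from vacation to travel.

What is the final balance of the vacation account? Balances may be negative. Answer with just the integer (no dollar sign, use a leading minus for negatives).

Tracking account balances step by step:
Start: vacation=200, checking=600, payroll=600, travel=500
Event 1 (transfer 50 vacation -> travel): vacation: 200 - 50 = 150, travel: 500 + 50 = 550. Balances: vacation=150, checking=600, payroll=600, travel=550
Event 2 (transfer 300 vacation -> travel): vacation: 150 - 300 = -150, travel: 550 + 300 = 850. Balances: vacation=-150, checking=600, payroll=600, travel=850
Event 3 (transfer 50 checking -> travel): checking: 600 - 50 = 550, travel: 850 + 50 = 900. Balances: vacation=-150, checking=550, payroll=600, travel=900
Event 4 (transfer 50 payroll -> travel): payroll: 600 - 50 = 550, travel: 900 + 50 = 950. Balances: vacation=-150, checking=550, payroll=550, travel=950
Event 5 (withdraw 100 from vacation): vacation: -150 - 100 = -250. Balances: vacation=-250, checking=550, payroll=550, travel=950
Event 6 (deposit 150 to vacation): vacation: -250 + 150 = -100. Balances: vacation=-100, checking=550, payroll=550, travel=950
Event 7 (withdraw 150 from payroll): payroll: 550 - 150 = 400. Balances: vacation=-100, checking=550, payroll=400, travel=950
Event 8 (transfer 150 payroll -> vacation): payroll: 400 - 150 = 250, vacation: -100 + 150 = 50. Balances: vacation=50, checking=550, payroll=250, travel=950
Event 9 (transfer 300 vacation -> travel): vacation: 50 - 300 = -250, travel: 950 + 300 = 1250. Balances: vacation=-250, checking=550, payroll=250, travel=1250
Event 10 (transfer 250 vacation -> travel): vacation: -250 - 250 = -500, travel: 1250 + 250 = 1500. Balances: vacation=-500, checking=550, payroll=250, travel=1500

Final balance of vacation: -500

Answer: -500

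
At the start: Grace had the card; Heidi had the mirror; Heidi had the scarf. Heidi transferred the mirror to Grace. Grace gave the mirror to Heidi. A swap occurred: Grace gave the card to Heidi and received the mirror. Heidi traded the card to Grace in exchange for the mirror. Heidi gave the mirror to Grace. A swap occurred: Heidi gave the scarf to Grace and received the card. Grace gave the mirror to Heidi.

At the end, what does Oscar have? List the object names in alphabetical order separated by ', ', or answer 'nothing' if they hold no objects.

Tracking all object holders:
Start: card:Grace, mirror:Heidi, scarf:Heidi
Event 1 (give mirror: Heidi -> Grace). State: card:Grace, mirror:Grace, scarf:Heidi
Event 2 (give mirror: Grace -> Heidi). State: card:Grace, mirror:Heidi, scarf:Heidi
Event 3 (swap card<->mirror: now card:Heidi, mirror:Grace). State: card:Heidi, mirror:Grace, scarf:Heidi
Event 4 (swap card<->mirror: now card:Grace, mirror:Heidi). State: card:Grace, mirror:Heidi, scarf:Heidi
Event 5 (give mirror: Heidi -> Grace). State: card:Grace, mirror:Grace, scarf:Heidi
Event 6 (swap scarf<->card: now scarf:Grace, card:Heidi). State: card:Heidi, mirror:Grace, scarf:Grace
Event 7 (give mirror: Grace -> Heidi). State: card:Heidi, mirror:Heidi, scarf:Grace

Final state: card:Heidi, mirror:Heidi, scarf:Grace
Oscar holds: (nothing).

Answer: nothing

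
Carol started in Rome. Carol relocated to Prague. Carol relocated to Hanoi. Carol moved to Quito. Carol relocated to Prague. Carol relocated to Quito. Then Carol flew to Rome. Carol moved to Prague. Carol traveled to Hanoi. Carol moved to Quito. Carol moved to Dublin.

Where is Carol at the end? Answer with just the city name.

Answer: Dublin

Derivation:
Tracking Carol's location:
Start: Carol is in Rome.
After move 1: Rome -> Prague. Carol is in Prague.
After move 2: Prague -> Hanoi. Carol is in Hanoi.
After move 3: Hanoi -> Quito. Carol is in Quito.
After move 4: Quito -> Prague. Carol is in Prague.
After move 5: Prague -> Quito. Carol is in Quito.
After move 6: Quito -> Rome. Carol is in Rome.
After move 7: Rome -> Prague. Carol is in Prague.
After move 8: Prague -> Hanoi. Carol is in Hanoi.
After move 9: Hanoi -> Quito. Carol is in Quito.
After move 10: Quito -> Dublin. Carol is in Dublin.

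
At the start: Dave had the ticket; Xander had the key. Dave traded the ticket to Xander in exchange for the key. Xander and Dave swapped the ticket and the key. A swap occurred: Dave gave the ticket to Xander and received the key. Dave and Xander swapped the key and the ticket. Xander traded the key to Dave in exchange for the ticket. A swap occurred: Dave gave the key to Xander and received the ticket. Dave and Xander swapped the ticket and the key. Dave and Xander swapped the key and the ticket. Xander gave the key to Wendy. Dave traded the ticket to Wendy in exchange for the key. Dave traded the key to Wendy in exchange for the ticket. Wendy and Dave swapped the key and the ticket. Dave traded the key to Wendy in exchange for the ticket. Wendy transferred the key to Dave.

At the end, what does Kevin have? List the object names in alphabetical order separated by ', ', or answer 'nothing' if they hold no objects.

Tracking all object holders:
Start: ticket:Dave, key:Xander
Event 1 (swap ticket<->key: now ticket:Xander, key:Dave). State: ticket:Xander, key:Dave
Event 2 (swap ticket<->key: now ticket:Dave, key:Xander). State: ticket:Dave, key:Xander
Event 3 (swap ticket<->key: now ticket:Xander, key:Dave). State: ticket:Xander, key:Dave
Event 4 (swap key<->ticket: now key:Xander, ticket:Dave). State: ticket:Dave, key:Xander
Event 5 (swap key<->ticket: now key:Dave, ticket:Xander). State: ticket:Xander, key:Dave
Event 6 (swap key<->ticket: now key:Xander, ticket:Dave). State: ticket:Dave, key:Xander
Event 7 (swap ticket<->key: now ticket:Xander, key:Dave). State: ticket:Xander, key:Dave
Event 8 (swap key<->ticket: now key:Xander, ticket:Dave). State: ticket:Dave, key:Xander
Event 9 (give key: Xander -> Wendy). State: ticket:Dave, key:Wendy
Event 10 (swap ticket<->key: now ticket:Wendy, key:Dave). State: ticket:Wendy, key:Dave
Event 11 (swap key<->ticket: now key:Wendy, ticket:Dave). State: ticket:Dave, key:Wendy
Event 12 (swap key<->ticket: now key:Dave, ticket:Wendy). State: ticket:Wendy, key:Dave
Event 13 (swap key<->ticket: now key:Wendy, ticket:Dave). State: ticket:Dave, key:Wendy
Event 14 (give key: Wendy -> Dave). State: ticket:Dave, key:Dave

Final state: ticket:Dave, key:Dave
Kevin holds: (nothing).

Answer: nothing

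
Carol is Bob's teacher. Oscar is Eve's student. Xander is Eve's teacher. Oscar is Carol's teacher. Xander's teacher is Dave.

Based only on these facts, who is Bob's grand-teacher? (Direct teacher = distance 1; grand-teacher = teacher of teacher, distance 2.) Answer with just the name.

Answer: Oscar

Derivation:
Reconstructing the teacher chain from the given facts:
  Dave -> Xander -> Eve -> Oscar -> Carol -> Bob
(each arrow means 'teacher of the next')
Positions in the chain (0 = top):
  position of Dave: 0
  position of Xander: 1
  position of Eve: 2
  position of Oscar: 3
  position of Carol: 4
  position of Bob: 5

Bob is at position 5; the grand-teacher is 2 steps up the chain, i.e. position 3: Oscar.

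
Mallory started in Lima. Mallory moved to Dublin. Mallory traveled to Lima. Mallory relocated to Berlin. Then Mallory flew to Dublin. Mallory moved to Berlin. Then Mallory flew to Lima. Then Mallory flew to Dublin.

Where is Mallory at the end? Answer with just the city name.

Tracking Mallory's location:
Start: Mallory is in Lima.
After move 1: Lima -> Dublin. Mallory is in Dublin.
After move 2: Dublin -> Lima. Mallory is in Lima.
After move 3: Lima -> Berlin. Mallory is in Berlin.
After move 4: Berlin -> Dublin. Mallory is in Dublin.
After move 5: Dublin -> Berlin. Mallory is in Berlin.
After move 6: Berlin -> Lima. Mallory is in Lima.
After move 7: Lima -> Dublin. Mallory is in Dublin.

Answer: Dublin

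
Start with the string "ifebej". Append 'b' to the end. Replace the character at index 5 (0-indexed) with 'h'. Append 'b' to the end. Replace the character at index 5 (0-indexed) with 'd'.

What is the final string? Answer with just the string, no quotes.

Answer: ifebedbb

Derivation:
Applying each edit step by step:
Start: "ifebej"
Op 1 (append 'b'): "ifebej" -> "ifebejb"
Op 2 (replace idx 5: 'j' -> 'h'): "ifebejb" -> "ifebehb"
Op 3 (append 'b'): "ifebehb" -> "ifebehbb"
Op 4 (replace idx 5: 'h' -> 'd'): "ifebehbb" -> "ifebedbb"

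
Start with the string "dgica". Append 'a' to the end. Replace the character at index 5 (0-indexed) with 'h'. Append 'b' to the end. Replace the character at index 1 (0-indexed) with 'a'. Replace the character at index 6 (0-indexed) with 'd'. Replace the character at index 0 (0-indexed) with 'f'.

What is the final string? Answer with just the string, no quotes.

Answer: faicahd

Derivation:
Applying each edit step by step:
Start: "dgica"
Op 1 (append 'a'): "dgica" -> "dgicaa"
Op 2 (replace idx 5: 'a' -> 'h'): "dgicaa" -> "dgicah"
Op 3 (append 'b'): "dgicah" -> "dgicahb"
Op 4 (replace idx 1: 'g' -> 'a'): "dgicahb" -> "daicahb"
Op 5 (replace idx 6: 'b' -> 'd'): "daicahb" -> "daicahd"
Op 6 (replace idx 0: 'd' -> 'f'): "daicahd" -> "faicahd"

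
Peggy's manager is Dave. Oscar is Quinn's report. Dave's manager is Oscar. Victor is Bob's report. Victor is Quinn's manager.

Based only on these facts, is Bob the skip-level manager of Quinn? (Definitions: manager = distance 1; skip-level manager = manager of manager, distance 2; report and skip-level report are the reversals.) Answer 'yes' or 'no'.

Reconstructing the manager chain from the given facts:
  Bob -> Victor -> Quinn -> Oscar -> Dave -> Peggy
(each arrow means 'manager of the next')
Positions in the chain (0 = top):
  position of Bob: 0
  position of Victor: 1
  position of Quinn: 2
  position of Oscar: 3
  position of Dave: 4
  position of Peggy: 5

Bob is at position 0, Quinn is at position 2; signed distance (j - i) = 2.
'skip-level manager' requires j - i = 2. Actual distance is 2, so the relation HOLDS.

Answer: yes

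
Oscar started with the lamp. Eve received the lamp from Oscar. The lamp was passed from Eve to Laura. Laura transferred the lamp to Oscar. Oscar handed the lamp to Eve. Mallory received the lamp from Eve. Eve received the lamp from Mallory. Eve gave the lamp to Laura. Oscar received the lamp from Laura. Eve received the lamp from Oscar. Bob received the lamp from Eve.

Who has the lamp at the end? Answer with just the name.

Answer: Bob

Derivation:
Tracking the lamp through each event:
Start: Oscar has the lamp.
After event 1: Eve has the lamp.
After event 2: Laura has the lamp.
After event 3: Oscar has the lamp.
After event 4: Eve has the lamp.
After event 5: Mallory has the lamp.
After event 6: Eve has the lamp.
After event 7: Laura has the lamp.
After event 8: Oscar has the lamp.
After event 9: Eve has the lamp.
After event 10: Bob has the lamp.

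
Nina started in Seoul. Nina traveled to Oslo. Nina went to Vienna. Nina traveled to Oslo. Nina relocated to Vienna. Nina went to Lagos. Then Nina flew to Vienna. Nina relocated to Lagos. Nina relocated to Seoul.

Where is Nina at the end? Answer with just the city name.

Tracking Nina's location:
Start: Nina is in Seoul.
After move 1: Seoul -> Oslo. Nina is in Oslo.
After move 2: Oslo -> Vienna. Nina is in Vienna.
After move 3: Vienna -> Oslo. Nina is in Oslo.
After move 4: Oslo -> Vienna. Nina is in Vienna.
After move 5: Vienna -> Lagos. Nina is in Lagos.
After move 6: Lagos -> Vienna. Nina is in Vienna.
After move 7: Vienna -> Lagos. Nina is in Lagos.
After move 8: Lagos -> Seoul. Nina is in Seoul.

Answer: Seoul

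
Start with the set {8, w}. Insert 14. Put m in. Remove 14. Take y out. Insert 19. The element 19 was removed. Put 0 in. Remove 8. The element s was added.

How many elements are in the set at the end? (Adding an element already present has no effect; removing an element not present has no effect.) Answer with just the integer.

Tracking the set through each operation:
Start: {8, w}
Event 1 (add 14): added. Set: {14, 8, w}
Event 2 (add m): added. Set: {14, 8, m, w}
Event 3 (remove 14): removed. Set: {8, m, w}
Event 4 (remove y): not present, no change. Set: {8, m, w}
Event 5 (add 19): added. Set: {19, 8, m, w}
Event 6 (remove 19): removed. Set: {8, m, w}
Event 7 (add 0): added. Set: {0, 8, m, w}
Event 8 (remove 8): removed. Set: {0, m, w}
Event 9 (add s): added. Set: {0, m, s, w}

Final set: {0, m, s, w} (size 4)

Answer: 4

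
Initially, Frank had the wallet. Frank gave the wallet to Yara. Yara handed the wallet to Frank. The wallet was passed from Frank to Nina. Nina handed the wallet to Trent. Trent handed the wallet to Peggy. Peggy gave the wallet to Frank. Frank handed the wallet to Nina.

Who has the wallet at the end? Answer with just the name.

Tracking the wallet through each event:
Start: Frank has the wallet.
After event 1: Yara has the wallet.
After event 2: Frank has the wallet.
After event 3: Nina has the wallet.
After event 4: Trent has the wallet.
After event 5: Peggy has the wallet.
After event 6: Frank has the wallet.
After event 7: Nina has the wallet.

Answer: Nina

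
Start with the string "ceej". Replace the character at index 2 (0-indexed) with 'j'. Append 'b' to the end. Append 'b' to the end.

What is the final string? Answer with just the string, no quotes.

Answer: cejjbb

Derivation:
Applying each edit step by step:
Start: "ceej"
Op 1 (replace idx 2: 'e' -> 'j'): "ceej" -> "cejj"
Op 2 (append 'b'): "cejj" -> "cejjb"
Op 3 (append 'b'): "cejjb" -> "cejjbb"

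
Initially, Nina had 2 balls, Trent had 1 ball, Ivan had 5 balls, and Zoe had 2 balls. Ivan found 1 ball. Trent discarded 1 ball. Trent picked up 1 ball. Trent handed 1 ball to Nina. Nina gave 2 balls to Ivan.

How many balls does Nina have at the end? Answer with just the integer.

Answer: 1

Derivation:
Tracking counts step by step:
Start: Nina=2, Trent=1, Ivan=5, Zoe=2
Event 1 (Ivan +1): Ivan: 5 -> 6. State: Nina=2, Trent=1, Ivan=6, Zoe=2
Event 2 (Trent -1): Trent: 1 -> 0. State: Nina=2, Trent=0, Ivan=6, Zoe=2
Event 3 (Trent +1): Trent: 0 -> 1. State: Nina=2, Trent=1, Ivan=6, Zoe=2
Event 4 (Trent -> Nina, 1): Trent: 1 -> 0, Nina: 2 -> 3. State: Nina=3, Trent=0, Ivan=6, Zoe=2
Event 5 (Nina -> Ivan, 2): Nina: 3 -> 1, Ivan: 6 -> 8. State: Nina=1, Trent=0, Ivan=8, Zoe=2

Nina's final count: 1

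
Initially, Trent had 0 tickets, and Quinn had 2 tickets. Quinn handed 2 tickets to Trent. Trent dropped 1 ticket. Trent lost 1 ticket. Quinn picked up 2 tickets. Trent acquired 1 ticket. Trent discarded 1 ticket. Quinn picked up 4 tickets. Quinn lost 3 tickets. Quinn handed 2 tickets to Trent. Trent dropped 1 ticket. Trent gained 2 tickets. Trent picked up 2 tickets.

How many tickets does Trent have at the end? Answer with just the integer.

Answer: 5

Derivation:
Tracking counts step by step:
Start: Trent=0, Quinn=2
Event 1 (Quinn -> Trent, 2): Quinn: 2 -> 0, Trent: 0 -> 2. State: Trent=2, Quinn=0
Event 2 (Trent -1): Trent: 2 -> 1. State: Trent=1, Quinn=0
Event 3 (Trent -1): Trent: 1 -> 0. State: Trent=0, Quinn=0
Event 4 (Quinn +2): Quinn: 0 -> 2. State: Trent=0, Quinn=2
Event 5 (Trent +1): Trent: 0 -> 1. State: Trent=1, Quinn=2
Event 6 (Trent -1): Trent: 1 -> 0. State: Trent=0, Quinn=2
Event 7 (Quinn +4): Quinn: 2 -> 6. State: Trent=0, Quinn=6
Event 8 (Quinn -3): Quinn: 6 -> 3. State: Trent=0, Quinn=3
Event 9 (Quinn -> Trent, 2): Quinn: 3 -> 1, Trent: 0 -> 2. State: Trent=2, Quinn=1
Event 10 (Trent -1): Trent: 2 -> 1. State: Trent=1, Quinn=1
Event 11 (Trent +2): Trent: 1 -> 3. State: Trent=3, Quinn=1
Event 12 (Trent +2): Trent: 3 -> 5. State: Trent=5, Quinn=1

Trent's final count: 5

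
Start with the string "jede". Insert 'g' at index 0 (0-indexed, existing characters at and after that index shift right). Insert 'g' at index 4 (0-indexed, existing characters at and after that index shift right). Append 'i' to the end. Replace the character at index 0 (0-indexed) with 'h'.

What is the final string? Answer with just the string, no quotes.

Answer: hjedgei

Derivation:
Applying each edit step by step:
Start: "jede"
Op 1 (insert 'g' at idx 0): "jede" -> "gjede"
Op 2 (insert 'g' at idx 4): "gjede" -> "gjedge"
Op 3 (append 'i'): "gjedge" -> "gjedgei"
Op 4 (replace idx 0: 'g' -> 'h'): "gjedgei" -> "hjedgei"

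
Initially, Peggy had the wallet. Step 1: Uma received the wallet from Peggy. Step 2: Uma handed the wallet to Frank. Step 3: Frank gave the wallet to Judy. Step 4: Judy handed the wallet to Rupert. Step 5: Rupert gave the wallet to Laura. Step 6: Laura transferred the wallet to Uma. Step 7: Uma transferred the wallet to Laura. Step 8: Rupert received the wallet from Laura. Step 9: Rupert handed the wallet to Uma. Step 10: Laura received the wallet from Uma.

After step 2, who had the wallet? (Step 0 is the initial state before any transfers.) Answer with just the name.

Answer: Frank

Derivation:
Tracking the wallet holder through step 2:
After step 0 (start): Peggy
After step 1: Uma
After step 2: Frank

At step 2, the holder is Frank.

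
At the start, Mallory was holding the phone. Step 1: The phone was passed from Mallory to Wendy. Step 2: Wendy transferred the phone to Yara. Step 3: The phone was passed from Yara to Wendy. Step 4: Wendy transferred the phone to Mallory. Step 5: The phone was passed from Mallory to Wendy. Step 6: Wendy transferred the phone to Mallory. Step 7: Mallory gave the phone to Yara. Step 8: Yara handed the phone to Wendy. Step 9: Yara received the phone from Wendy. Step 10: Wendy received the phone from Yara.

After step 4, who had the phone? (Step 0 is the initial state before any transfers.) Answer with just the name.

Answer: Mallory

Derivation:
Tracking the phone holder through step 4:
After step 0 (start): Mallory
After step 1: Wendy
After step 2: Yara
After step 3: Wendy
After step 4: Mallory

At step 4, the holder is Mallory.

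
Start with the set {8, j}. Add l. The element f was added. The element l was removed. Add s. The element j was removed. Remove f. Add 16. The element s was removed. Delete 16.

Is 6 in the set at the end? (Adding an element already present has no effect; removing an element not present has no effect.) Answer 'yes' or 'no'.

Tracking the set through each operation:
Start: {8, j}
Event 1 (add l): added. Set: {8, j, l}
Event 2 (add f): added. Set: {8, f, j, l}
Event 3 (remove l): removed. Set: {8, f, j}
Event 4 (add s): added. Set: {8, f, j, s}
Event 5 (remove j): removed. Set: {8, f, s}
Event 6 (remove f): removed. Set: {8, s}
Event 7 (add 16): added. Set: {16, 8, s}
Event 8 (remove s): removed. Set: {16, 8}
Event 9 (remove 16): removed. Set: {8}

Final set: {8} (size 1)
6 is NOT in the final set.

Answer: no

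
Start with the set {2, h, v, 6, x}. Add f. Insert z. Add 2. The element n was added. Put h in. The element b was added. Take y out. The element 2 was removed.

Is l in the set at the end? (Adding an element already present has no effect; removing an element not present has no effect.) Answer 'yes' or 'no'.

Tracking the set through each operation:
Start: {2, 6, h, v, x}
Event 1 (add f): added. Set: {2, 6, f, h, v, x}
Event 2 (add z): added. Set: {2, 6, f, h, v, x, z}
Event 3 (add 2): already present, no change. Set: {2, 6, f, h, v, x, z}
Event 4 (add n): added. Set: {2, 6, f, h, n, v, x, z}
Event 5 (add h): already present, no change. Set: {2, 6, f, h, n, v, x, z}
Event 6 (add b): added. Set: {2, 6, b, f, h, n, v, x, z}
Event 7 (remove y): not present, no change. Set: {2, 6, b, f, h, n, v, x, z}
Event 8 (remove 2): removed. Set: {6, b, f, h, n, v, x, z}

Final set: {6, b, f, h, n, v, x, z} (size 8)
l is NOT in the final set.

Answer: no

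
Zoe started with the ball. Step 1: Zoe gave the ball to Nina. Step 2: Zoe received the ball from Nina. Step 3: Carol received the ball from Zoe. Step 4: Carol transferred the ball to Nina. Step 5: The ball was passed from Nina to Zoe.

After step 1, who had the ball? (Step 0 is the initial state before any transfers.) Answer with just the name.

Answer: Nina

Derivation:
Tracking the ball holder through step 1:
After step 0 (start): Zoe
After step 1: Nina

At step 1, the holder is Nina.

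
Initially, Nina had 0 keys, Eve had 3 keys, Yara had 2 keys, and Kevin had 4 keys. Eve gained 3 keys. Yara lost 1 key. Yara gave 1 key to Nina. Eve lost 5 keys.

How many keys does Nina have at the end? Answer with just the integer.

Tracking counts step by step:
Start: Nina=0, Eve=3, Yara=2, Kevin=4
Event 1 (Eve +3): Eve: 3 -> 6. State: Nina=0, Eve=6, Yara=2, Kevin=4
Event 2 (Yara -1): Yara: 2 -> 1. State: Nina=0, Eve=6, Yara=1, Kevin=4
Event 3 (Yara -> Nina, 1): Yara: 1 -> 0, Nina: 0 -> 1. State: Nina=1, Eve=6, Yara=0, Kevin=4
Event 4 (Eve -5): Eve: 6 -> 1. State: Nina=1, Eve=1, Yara=0, Kevin=4

Nina's final count: 1

Answer: 1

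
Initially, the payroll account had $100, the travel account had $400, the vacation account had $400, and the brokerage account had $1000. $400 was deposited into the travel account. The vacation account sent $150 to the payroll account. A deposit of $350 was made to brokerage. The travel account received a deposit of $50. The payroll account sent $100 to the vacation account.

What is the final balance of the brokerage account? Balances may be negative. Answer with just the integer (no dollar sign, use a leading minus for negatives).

Answer: 1350

Derivation:
Tracking account balances step by step:
Start: payroll=100, travel=400, vacation=400, brokerage=1000
Event 1 (deposit 400 to travel): travel: 400 + 400 = 800. Balances: payroll=100, travel=800, vacation=400, brokerage=1000
Event 2 (transfer 150 vacation -> payroll): vacation: 400 - 150 = 250, payroll: 100 + 150 = 250. Balances: payroll=250, travel=800, vacation=250, brokerage=1000
Event 3 (deposit 350 to brokerage): brokerage: 1000 + 350 = 1350. Balances: payroll=250, travel=800, vacation=250, brokerage=1350
Event 4 (deposit 50 to travel): travel: 800 + 50 = 850. Balances: payroll=250, travel=850, vacation=250, brokerage=1350
Event 5 (transfer 100 payroll -> vacation): payroll: 250 - 100 = 150, vacation: 250 + 100 = 350. Balances: payroll=150, travel=850, vacation=350, brokerage=1350

Final balance of brokerage: 1350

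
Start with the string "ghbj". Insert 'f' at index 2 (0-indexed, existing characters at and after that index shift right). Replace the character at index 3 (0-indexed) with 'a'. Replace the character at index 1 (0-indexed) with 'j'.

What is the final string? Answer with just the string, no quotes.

Answer: gjfaj

Derivation:
Applying each edit step by step:
Start: "ghbj"
Op 1 (insert 'f' at idx 2): "ghbj" -> "ghfbj"
Op 2 (replace idx 3: 'b' -> 'a'): "ghfbj" -> "ghfaj"
Op 3 (replace idx 1: 'h' -> 'j'): "ghfaj" -> "gjfaj"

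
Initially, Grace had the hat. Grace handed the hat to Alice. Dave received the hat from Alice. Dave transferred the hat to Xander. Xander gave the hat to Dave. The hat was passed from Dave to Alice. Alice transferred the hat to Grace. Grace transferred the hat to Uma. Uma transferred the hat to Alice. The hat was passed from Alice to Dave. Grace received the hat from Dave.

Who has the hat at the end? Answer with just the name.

Answer: Grace

Derivation:
Tracking the hat through each event:
Start: Grace has the hat.
After event 1: Alice has the hat.
After event 2: Dave has the hat.
After event 3: Xander has the hat.
After event 4: Dave has the hat.
After event 5: Alice has the hat.
After event 6: Grace has the hat.
After event 7: Uma has the hat.
After event 8: Alice has the hat.
After event 9: Dave has the hat.
After event 10: Grace has the hat.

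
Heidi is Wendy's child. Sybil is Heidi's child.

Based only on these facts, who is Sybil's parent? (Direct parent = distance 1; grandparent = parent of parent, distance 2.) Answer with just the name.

Reconstructing the parent chain from the given facts:
  Wendy -> Heidi -> Sybil
(each arrow means 'parent of the next')
Positions in the chain (0 = top):
  position of Wendy: 0
  position of Heidi: 1
  position of Sybil: 2

Sybil is at position 2; the parent is 1 step up the chain, i.e. position 1: Heidi.

Answer: Heidi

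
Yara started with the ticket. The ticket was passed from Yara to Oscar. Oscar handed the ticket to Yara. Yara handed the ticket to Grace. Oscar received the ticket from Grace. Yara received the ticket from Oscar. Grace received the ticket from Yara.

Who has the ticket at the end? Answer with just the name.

Tracking the ticket through each event:
Start: Yara has the ticket.
After event 1: Oscar has the ticket.
After event 2: Yara has the ticket.
After event 3: Grace has the ticket.
After event 4: Oscar has the ticket.
After event 5: Yara has the ticket.
After event 6: Grace has the ticket.

Answer: Grace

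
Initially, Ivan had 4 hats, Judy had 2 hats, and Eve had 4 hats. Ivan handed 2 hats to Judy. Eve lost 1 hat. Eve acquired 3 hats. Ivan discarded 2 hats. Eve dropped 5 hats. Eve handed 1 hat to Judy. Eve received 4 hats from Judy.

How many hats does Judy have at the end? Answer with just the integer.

Tracking counts step by step:
Start: Ivan=4, Judy=2, Eve=4
Event 1 (Ivan -> Judy, 2): Ivan: 4 -> 2, Judy: 2 -> 4. State: Ivan=2, Judy=4, Eve=4
Event 2 (Eve -1): Eve: 4 -> 3. State: Ivan=2, Judy=4, Eve=3
Event 3 (Eve +3): Eve: 3 -> 6. State: Ivan=2, Judy=4, Eve=6
Event 4 (Ivan -2): Ivan: 2 -> 0. State: Ivan=0, Judy=4, Eve=6
Event 5 (Eve -5): Eve: 6 -> 1. State: Ivan=0, Judy=4, Eve=1
Event 6 (Eve -> Judy, 1): Eve: 1 -> 0, Judy: 4 -> 5. State: Ivan=0, Judy=5, Eve=0
Event 7 (Judy -> Eve, 4): Judy: 5 -> 1, Eve: 0 -> 4. State: Ivan=0, Judy=1, Eve=4

Judy's final count: 1

Answer: 1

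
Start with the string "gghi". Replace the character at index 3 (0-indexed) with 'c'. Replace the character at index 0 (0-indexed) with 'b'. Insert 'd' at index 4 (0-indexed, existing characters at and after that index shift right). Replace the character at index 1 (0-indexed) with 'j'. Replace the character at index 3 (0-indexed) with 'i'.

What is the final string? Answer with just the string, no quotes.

Applying each edit step by step:
Start: "gghi"
Op 1 (replace idx 3: 'i' -> 'c'): "gghi" -> "gghc"
Op 2 (replace idx 0: 'g' -> 'b'): "gghc" -> "bghc"
Op 3 (insert 'd' at idx 4): "bghc" -> "bghcd"
Op 4 (replace idx 1: 'g' -> 'j'): "bghcd" -> "bjhcd"
Op 5 (replace idx 3: 'c' -> 'i'): "bjhcd" -> "bjhid"

Answer: bjhid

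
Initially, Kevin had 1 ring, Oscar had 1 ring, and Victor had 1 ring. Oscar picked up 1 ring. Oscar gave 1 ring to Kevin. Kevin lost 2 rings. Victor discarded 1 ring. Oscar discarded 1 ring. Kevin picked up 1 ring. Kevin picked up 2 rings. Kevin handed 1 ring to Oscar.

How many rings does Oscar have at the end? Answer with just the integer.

Tracking counts step by step:
Start: Kevin=1, Oscar=1, Victor=1
Event 1 (Oscar +1): Oscar: 1 -> 2. State: Kevin=1, Oscar=2, Victor=1
Event 2 (Oscar -> Kevin, 1): Oscar: 2 -> 1, Kevin: 1 -> 2. State: Kevin=2, Oscar=1, Victor=1
Event 3 (Kevin -2): Kevin: 2 -> 0. State: Kevin=0, Oscar=1, Victor=1
Event 4 (Victor -1): Victor: 1 -> 0. State: Kevin=0, Oscar=1, Victor=0
Event 5 (Oscar -1): Oscar: 1 -> 0. State: Kevin=0, Oscar=0, Victor=0
Event 6 (Kevin +1): Kevin: 0 -> 1. State: Kevin=1, Oscar=0, Victor=0
Event 7 (Kevin +2): Kevin: 1 -> 3. State: Kevin=3, Oscar=0, Victor=0
Event 8 (Kevin -> Oscar, 1): Kevin: 3 -> 2, Oscar: 0 -> 1. State: Kevin=2, Oscar=1, Victor=0

Oscar's final count: 1

Answer: 1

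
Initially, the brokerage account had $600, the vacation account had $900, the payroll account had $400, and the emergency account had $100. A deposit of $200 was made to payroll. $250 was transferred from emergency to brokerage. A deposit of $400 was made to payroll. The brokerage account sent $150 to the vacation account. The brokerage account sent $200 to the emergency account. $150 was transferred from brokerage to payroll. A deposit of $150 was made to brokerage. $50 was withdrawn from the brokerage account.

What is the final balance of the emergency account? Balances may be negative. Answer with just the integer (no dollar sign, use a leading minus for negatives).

Tracking account balances step by step:
Start: brokerage=600, vacation=900, payroll=400, emergency=100
Event 1 (deposit 200 to payroll): payroll: 400 + 200 = 600. Balances: brokerage=600, vacation=900, payroll=600, emergency=100
Event 2 (transfer 250 emergency -> brokerage): emergency: 100 - 250 = -150, brokerage: 600 + 250 = 850. Balances: brokerage=850, vacation=900, payroll=600, emergency=-150
Event 3 (deposit 400 to payroll): payroll: 600 + 400 = 1000. Balances: brokerage=850, vacation=900, payroll=1000, emergency=-150
Event 4 (transfer 150 brokerage -> vacation): brokerage: 850 - 150 = 700, vacation: 900 + 150 = 1050. Balances: brokerage=700, vacation=1050, payroll=1000, emergency=-150
Event 5 (transfer 200 brokerage -> emergency): brokerage: 700 - 200 = 500, emergency: -150 + 200 = 50. Balances: brokerage=500, vacation=1050, payroll=1000, emergency=50
Event 6 (transfer 150 brokerage -> payroll): brokerage: 500 - 150 = 350, payroll: 1000 + 150 = 1150. Balances: brokerage=350, vacation=1050, payroll=1150, emergency=50
Event 7 (deposit 150 to brokerage): brokerage: 350 + 150 = 500. Balances: brokerage=500, vacation=1050, payroll=1150, emergency=50
Event 8 (withdraw 50 from brokerage): brokerage: 500 - 50 = 450. Balances: brokerage=450, vacation=1050, payroll=1150, emergency=50

Final balance of emergency: 50

Answer: 50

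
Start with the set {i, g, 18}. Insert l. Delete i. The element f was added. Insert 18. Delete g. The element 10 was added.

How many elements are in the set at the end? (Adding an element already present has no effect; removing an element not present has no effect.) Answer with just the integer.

Answer: 4

Derivation:
Tracking the set through each operation:
Start: {18, g, i}
Event 1 (add l): added. Set: {18, g, i, l}
Event 2 (remove i): removed. Set: {18, g, l}
Event 3 (add f): added. Set: {18, f, g, l}
Event 4 (add 18): already present, no change. Set: {18, f, g, l}
Event 5 (remove g): removed. Set: {18, f, l}
Event 6 (add 10): added. Set: {10, 18, f, l}

Final set: {10, 18, f, l} (size 4)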